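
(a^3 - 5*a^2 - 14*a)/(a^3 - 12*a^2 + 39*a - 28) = a*(a + 2)/(a^2 - 5*a + 4)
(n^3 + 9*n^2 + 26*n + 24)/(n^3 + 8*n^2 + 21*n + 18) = (n + 4)/(n + 3)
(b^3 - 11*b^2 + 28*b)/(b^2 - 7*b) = b - 4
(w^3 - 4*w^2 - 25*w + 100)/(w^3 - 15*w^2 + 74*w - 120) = (w + 5)/(w - 6)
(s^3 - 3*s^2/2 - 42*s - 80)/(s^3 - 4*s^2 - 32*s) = (s + 5/2)/s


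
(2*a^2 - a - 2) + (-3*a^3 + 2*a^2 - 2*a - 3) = -3*a^3 + 4*a^2 - 3*a - 5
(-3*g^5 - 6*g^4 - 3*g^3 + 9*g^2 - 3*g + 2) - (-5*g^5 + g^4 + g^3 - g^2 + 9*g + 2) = 2*g^5 - 7*g^4 - 4*g^3 + 10*g^2 - 12*g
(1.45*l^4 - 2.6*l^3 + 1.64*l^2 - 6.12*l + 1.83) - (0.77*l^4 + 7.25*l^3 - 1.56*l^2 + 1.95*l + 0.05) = 0.68*l^4 - 9.85*l^3 + 3.2*l^2 - 8.07*l + 1.78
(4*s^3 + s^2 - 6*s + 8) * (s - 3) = 4*s^4 - 11*s^3 - 9*s^2 + 26*s - 24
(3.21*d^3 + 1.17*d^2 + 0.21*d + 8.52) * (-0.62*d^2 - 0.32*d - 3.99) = -1.9902*d^5 - 1.7526*d^4 - 13.3125*d^3 - 10.0179*d^2 - 3.5643*d - 33.9948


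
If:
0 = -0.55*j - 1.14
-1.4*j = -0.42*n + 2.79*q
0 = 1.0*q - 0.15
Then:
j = -2.07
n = -5.91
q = 0.15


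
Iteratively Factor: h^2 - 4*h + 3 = (h - 1)*(h - 3)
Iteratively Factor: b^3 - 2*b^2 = (b)*(b^2 - 2*b) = b^2*(b - 2)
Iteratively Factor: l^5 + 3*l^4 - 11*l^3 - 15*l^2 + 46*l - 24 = (l + 4)*(l^4 - l^3 - 7*l^2 + 13*l - 6) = (l + 3)*(l + 4)*(l^3 - 4*l^2 + 5*l - 2) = (l - 1)*(l + 3)*(l + 4)*(l^2 - 3*l + 2) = (l - 1)^2*(l + 3)*(l + 4)*(l - 2)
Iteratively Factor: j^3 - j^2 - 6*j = (j + 2)*(j^2 - 3*j) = (j - 3)*(j + 2)*(j)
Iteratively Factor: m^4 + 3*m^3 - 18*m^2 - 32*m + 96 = (m - 3)*(m^3 + 6*m^2 - 32) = (m - 3)*(m + 4)*(m^2 + 2*m - 8) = (m - 3)*(m - 2)*(m + 4)*(m + 4)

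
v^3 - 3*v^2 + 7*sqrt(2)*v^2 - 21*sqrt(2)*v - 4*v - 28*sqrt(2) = (v - 4)*(v + 1)*(v + 7*sqrt(2))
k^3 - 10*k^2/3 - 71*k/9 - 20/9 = (k - 5)*(k + 1/3)*(k + 4/3)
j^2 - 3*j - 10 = (j - 5)*(j + 2)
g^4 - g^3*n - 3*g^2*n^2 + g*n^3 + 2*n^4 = (g - 2*n)*(g - n)*(g + n)^2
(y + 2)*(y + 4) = y^2 + 6*y + 8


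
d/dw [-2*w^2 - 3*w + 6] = -4*w - 3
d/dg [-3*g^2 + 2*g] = 2 - 6*g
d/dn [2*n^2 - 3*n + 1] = 4*n - 3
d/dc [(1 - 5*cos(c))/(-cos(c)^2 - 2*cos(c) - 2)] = (5*cos(c)^2 - 2*cos(c) - 12)*sin(c)/(cos(c)^2 + 2*cos(c) + 2)^2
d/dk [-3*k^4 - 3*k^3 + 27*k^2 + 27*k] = -12*k^3 - 9*k^2 + 54*k + 27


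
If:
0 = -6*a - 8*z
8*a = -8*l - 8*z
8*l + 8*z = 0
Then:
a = 0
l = 0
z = 0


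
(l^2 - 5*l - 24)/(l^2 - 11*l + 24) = (l + 3)/(l - 3)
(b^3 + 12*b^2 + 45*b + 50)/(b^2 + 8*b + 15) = (b^2 + 7*b + 10)/(b + 3)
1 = 1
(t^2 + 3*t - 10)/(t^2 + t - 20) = (t - 2)/(t - 4)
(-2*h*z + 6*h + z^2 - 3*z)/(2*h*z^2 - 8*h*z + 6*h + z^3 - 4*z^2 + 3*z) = (-2*h + z)/(2*h*z - 2*h + z^2 - z)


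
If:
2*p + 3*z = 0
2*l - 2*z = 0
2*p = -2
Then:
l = 2/3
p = -1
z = 2/3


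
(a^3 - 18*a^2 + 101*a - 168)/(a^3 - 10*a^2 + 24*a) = (a^3 - 18*a^2 + 101*a - 168)/(a*(a^2 - 10*a + 24))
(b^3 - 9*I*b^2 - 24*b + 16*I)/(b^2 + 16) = (b^2 - 5*I*b - 4)/(b + 4*I)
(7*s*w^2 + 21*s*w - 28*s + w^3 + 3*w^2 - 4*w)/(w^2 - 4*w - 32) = (7*s*w - 7*s + w^2 - w)/(w - 8)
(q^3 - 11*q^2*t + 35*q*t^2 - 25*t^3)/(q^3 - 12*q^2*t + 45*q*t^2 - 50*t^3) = (q - t)/(q - 2*t)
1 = 1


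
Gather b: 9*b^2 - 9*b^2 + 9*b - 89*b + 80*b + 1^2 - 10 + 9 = 0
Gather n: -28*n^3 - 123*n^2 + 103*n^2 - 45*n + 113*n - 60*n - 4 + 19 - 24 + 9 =-28*n^3 - 20*n^2 + 8*n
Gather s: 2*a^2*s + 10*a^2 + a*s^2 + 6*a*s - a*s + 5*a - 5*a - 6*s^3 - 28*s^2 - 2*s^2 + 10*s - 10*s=10*a^2 - 6*s^3 + s^2*(a - 30) + s*(2*a^2 + 5*a)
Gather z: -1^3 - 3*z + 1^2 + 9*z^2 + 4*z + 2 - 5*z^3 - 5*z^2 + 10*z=-5*z^3 + 4*z^2 + 11*z + 2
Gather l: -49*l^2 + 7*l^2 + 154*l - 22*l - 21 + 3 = -42*l^2 + 132*l - 18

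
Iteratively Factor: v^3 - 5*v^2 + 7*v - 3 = (v - 3)*(v^2 - 2*v + 1) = (v - 3)*(v - 1)*(v - 1)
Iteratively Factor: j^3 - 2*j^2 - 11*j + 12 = (j + 3)*(j^2 - 5*j + 4) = (j - 1)*(j + 3)*(j - 4)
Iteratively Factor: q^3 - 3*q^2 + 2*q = (q - 1)*(q^2 - 2*q) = q*(q - 1)*(q - 2)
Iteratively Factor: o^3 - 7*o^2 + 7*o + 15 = (o - 3)*(o^2 - 4*o - 5) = (o - 3)*(o + 1)*(o - 5)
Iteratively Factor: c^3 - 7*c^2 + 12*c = (c - 4)*(c^2 - 3*c) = (c - 4)*(c - 3)*(c)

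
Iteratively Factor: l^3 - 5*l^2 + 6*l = (l)*(l^2 - 5*l + 6) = l*(l - 2)*(l - 3)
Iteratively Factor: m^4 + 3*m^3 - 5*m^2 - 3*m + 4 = (m - 1)*(m^3 + 4*m^2 - m - 4) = (m - 1)*(m + 4)*(m^2 - 1) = (m - 1)^2*(m + 4)*(m + 1)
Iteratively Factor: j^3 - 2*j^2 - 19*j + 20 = (j - 1)*(j^2 - j - 20) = (j - 5)*(j - 1)*(j + 4)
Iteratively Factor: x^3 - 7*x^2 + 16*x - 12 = (x - 3)*(x^2 - 4*x + 4) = (x - 3)*(x - 2)*(x - 2)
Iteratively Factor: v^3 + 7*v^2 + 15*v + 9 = (v + 3)*(v^2 + 4*v + 3) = (v + 1)*(v + 3)*(v + 3)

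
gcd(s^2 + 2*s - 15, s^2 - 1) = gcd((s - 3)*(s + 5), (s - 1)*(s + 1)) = 1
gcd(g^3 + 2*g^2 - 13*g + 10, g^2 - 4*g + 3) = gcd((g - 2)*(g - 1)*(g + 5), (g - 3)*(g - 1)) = g - 1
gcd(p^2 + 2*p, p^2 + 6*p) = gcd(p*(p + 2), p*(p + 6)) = p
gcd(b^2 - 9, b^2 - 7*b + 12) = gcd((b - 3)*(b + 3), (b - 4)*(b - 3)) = b - 3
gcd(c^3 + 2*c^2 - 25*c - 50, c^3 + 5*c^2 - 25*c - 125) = c^2 - 25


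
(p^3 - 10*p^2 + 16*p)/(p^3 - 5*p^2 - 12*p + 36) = p*(p - 8)/(p^2 - 3*p - 18)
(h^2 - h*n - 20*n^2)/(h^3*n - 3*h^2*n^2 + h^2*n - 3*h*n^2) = (h^2 - h*n - 20*n^2)/(h*n*(h^2 - 3*h*n + h - 3*n))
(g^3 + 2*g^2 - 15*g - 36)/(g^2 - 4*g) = g + 6 + 9/g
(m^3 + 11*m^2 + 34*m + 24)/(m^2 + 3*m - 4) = (m^2 + 7*m + 6)/(m - 1)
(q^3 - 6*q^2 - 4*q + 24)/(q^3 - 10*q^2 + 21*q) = (q^3 - 6*q^2 - 4*q + 24)/(q*(q^2 - 10*q + 21))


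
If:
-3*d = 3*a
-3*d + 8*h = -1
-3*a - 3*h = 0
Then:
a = 1/5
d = -1/5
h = -1/5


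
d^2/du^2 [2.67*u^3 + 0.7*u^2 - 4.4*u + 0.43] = 16.02*u + 1.4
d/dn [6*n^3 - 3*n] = 18*n^2 - 3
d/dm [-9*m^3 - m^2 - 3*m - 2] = -27*m^2 - 2*m - 3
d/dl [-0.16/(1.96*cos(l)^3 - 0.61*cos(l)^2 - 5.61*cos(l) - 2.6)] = (-0.9408*cos(l)^2 + 0.1952*cos(l) + 0.8976)*sin(l)/(-1.96*cos(l)^3 + 0.61*cos(l)^2 + 5.61*cos(l) + 2.6)^2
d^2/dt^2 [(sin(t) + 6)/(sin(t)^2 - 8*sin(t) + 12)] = (-9*sin(t)^5 - 32*sin(t)^4 - 156*sin(t)^2 - 1823*sin(t)/2 - 57*sin(3*t) + sin(5*t)/2 + 816)/((sin(t) - 6)^3*(sin(t) - 2)^3)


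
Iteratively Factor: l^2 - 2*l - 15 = (l + 3)*(l - 5)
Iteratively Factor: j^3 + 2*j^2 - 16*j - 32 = (j + 2)*(j^2 - 16) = (j - 4)*(j + 2)*(j + 4)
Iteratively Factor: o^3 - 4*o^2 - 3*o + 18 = (o - 3)*(o^2 - o - 6) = (o - 3)*(o + 2)*(o - 3)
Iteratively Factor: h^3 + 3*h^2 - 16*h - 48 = (h + 4)*(h^2 - h - 12) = (h + 3)*(h + 4)*(h - 4)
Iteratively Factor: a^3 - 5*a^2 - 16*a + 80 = (a - 4)*(a^2 - a - 20) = (a - 4)*(a + 4)*(a - 5)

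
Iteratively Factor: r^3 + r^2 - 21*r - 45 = (r + 3)*(r^2 - 2*r - 15) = (r + 3)^2*(r - 5)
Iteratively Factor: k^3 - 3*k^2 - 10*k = (k)*(k^2 - 3*k - 10) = k*(k + 2)*(k - 5)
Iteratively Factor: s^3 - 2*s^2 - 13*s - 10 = (s - 5)*(s^2 + 3*s + 2) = (s - 5)*(s + 2)*(s + 1)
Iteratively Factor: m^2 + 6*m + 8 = (m + 2)*(m + 4)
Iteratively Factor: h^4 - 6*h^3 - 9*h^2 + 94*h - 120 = (h - 2)*(h^3 - 4*h^2 - 17*h + 60) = (h - 2)*(h + 4)*(h^2 - 8*h + 15) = (h - 3)*(h - 2)*(h + 4)*(h - 5)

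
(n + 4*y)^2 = n^2 + 8*n*y + 16*y^2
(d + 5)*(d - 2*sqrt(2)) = d^2 - 2*sqrt(2)*d + 5*d - 10*sqrt(2)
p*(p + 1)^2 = p^3 + 2*p^2 + p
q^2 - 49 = (q - 7)*(q + 7)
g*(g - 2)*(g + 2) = g^3 - 4*g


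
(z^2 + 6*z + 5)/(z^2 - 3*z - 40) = (z + 1)/(z - 8)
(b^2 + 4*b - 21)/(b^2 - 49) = (b - 3)/(b - 7)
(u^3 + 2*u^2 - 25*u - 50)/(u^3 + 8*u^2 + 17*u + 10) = (u - 5)/(u + 1)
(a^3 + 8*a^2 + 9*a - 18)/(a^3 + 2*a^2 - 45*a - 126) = (a - 1)/(a - 7)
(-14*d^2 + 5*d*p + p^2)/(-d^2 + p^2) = (14*d^2 - 5*d*p - p^2)/(d^2 - p^2)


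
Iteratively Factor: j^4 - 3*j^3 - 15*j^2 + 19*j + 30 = (j - 5)*(j^3 + 2*j^2 - 5*j - 6) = (j - 5)*(j + 3)*(j^2 - j - 2) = (j - 5)*(j + 1)*(j + 3)*(j - 2)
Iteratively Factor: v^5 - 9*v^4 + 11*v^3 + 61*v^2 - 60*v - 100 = (v - 2)*(v^4 - 7*v^3 - 3*v^2 + 55*v + 50) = (v - 2)*(v + 2)*(v^3 - 9*v^2 + 15*v + 25) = (v - 2)*(v + 1)*(v + 2)*(v^2 - 10*v + 25) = (v - 5)*(v - 2)*(v + 1)*(v + 2)*(v - 5)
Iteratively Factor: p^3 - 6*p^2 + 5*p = (p - 5)*(p^2 - p) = (p - 5)*(p - 1)*(p)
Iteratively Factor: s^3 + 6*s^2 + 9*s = (s + 3)*(s^2 + 3*s) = s*(s + 3)*(s + 3)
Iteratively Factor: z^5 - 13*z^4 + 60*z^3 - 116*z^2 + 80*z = (z - 4)*(z^4 - 9*z^3 + 24*z^2 - 20*z) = (z - 4)*(z - 2)*(z^3 - 7*z^2 + 10*z) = (z - 5)*(z - 4)*(z - 2)*(z^2 - 2*z) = z*(z - 5)*(z - 4)*(z - 2)*(z - 2)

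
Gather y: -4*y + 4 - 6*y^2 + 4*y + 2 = 6 - 6*y^2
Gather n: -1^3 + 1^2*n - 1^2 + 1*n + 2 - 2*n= 0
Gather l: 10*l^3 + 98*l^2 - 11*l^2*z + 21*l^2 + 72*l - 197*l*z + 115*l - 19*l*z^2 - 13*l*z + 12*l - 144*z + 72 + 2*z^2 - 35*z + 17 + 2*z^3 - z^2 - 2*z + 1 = 10*l^3 + l^2*(119 - 11*z) + l*(-19*z^2 - 210*z + 199) + 2*z^3 + z^2 - 181*z + 90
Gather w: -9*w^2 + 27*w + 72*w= -9*w^2 + 99*w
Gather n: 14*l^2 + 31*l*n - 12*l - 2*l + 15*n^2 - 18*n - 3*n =14*l^2 - 14*l + 15*n^2 + n*(31*l - 21)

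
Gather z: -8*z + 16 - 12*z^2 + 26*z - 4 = -12*z^2 + 18*z + 12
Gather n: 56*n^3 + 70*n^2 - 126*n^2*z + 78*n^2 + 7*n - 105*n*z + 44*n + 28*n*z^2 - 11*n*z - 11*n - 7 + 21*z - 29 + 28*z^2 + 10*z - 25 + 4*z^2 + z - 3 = 56*n^3 + n^2*(148 - 126*z) + n*(28*z^2 - 116*z + 40) + 32*z^2 + 32*z - 64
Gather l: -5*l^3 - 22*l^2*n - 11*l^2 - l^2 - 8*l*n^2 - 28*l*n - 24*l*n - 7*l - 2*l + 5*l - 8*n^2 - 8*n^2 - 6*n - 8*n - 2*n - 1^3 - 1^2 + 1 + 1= -5*l^3 + l^2*(-22*n - 12) + l*(-8*n^2 - 52*n - 4) - 16*n^2 - 16*n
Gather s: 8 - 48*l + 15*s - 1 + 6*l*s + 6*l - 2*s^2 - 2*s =-42*l - 2*s^2 + s*(6*l + 13) + 7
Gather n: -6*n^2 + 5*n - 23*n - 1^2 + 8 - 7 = -6*n^2 - 18*n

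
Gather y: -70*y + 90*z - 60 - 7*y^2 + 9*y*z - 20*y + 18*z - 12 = -7*y^2 + y*(9*z - 90) + 108*z - 72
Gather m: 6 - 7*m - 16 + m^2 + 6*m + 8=m^2 - m - 2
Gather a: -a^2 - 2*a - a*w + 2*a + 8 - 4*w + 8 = -a^2 - a*w - 4*w + 16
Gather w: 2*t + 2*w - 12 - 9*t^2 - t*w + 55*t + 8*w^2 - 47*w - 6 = -9*t^2 + 57*t + 8*w^2 + w*(-t - 45) - 18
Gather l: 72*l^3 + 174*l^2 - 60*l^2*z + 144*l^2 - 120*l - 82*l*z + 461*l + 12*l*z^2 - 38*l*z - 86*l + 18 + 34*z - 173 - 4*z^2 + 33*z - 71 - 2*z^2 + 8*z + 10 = 72*l^3 + l^2*(318 - 60*z) + l*(12*z^2 - 120*z + 255) - 6*z^2 + 75*z - 216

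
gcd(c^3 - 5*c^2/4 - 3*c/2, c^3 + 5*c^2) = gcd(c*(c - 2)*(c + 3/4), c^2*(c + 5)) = c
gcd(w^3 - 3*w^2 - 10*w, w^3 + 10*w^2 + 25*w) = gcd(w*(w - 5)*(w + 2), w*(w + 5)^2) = w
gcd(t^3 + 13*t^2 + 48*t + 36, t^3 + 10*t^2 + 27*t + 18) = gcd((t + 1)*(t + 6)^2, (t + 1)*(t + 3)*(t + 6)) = t^2 + 7*t + 6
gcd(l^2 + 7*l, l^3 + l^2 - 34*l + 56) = l + 7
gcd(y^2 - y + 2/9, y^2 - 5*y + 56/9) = 1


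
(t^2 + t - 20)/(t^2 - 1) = (t^2 + t - 20)/(t^2 - 1)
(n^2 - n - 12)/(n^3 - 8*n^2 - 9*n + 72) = (n - 4)/(n^2 - 11*n + 24)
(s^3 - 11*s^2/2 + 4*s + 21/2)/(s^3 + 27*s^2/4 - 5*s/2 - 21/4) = 2*(2*s^3 - 11*s^2 + 8*s + 21)/(4*s^3 + 27*s^2 - 10*s - 21)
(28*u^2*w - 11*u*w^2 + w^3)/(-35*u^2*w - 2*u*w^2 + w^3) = (-4*u + w)/(5*u + w)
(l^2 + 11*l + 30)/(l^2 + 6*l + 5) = (l + 6)/(l + 1)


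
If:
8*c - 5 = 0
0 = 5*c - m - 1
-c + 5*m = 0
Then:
No Solution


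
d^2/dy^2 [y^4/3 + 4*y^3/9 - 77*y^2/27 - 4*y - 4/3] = 4*y^2 + 8*y/3 - 154/27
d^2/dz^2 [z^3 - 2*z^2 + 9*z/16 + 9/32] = 6*z - 4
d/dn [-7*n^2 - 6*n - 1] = -14*n - 6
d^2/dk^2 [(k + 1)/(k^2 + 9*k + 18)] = 2*((k + 1)*(2*k + 9)^2 - (3*k + 10)*(k^2 + 9*k + 18))/(k^2 + 9*k + 18)^3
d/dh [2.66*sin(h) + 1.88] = 2.66*cos(h)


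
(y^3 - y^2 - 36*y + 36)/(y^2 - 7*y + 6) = y + 6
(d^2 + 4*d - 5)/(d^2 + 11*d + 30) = (d - 1)/(d + 6)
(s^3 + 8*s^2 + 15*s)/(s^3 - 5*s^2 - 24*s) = (s + 5)/(s - 8)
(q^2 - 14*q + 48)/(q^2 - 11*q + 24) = (q - 6)/(q - 3)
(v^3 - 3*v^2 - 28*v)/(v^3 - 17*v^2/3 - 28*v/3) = 3*(v + 4)/(3*v + 4)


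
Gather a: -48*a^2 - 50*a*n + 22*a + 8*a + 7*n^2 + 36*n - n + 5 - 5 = -48*a^2 + a*(30 - 50*n) + 7*n^2 + 35*n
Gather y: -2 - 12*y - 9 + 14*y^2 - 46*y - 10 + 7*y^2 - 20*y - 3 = 21*y^2 - 78*y - 24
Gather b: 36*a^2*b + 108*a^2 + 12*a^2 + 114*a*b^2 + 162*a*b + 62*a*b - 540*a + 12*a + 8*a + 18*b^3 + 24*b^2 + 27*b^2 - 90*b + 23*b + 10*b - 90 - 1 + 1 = 120*a^2 - 520*a + 18*b^3 + b^2*(114*a + 51) + b*(36*a^2 + 224*a - 57) - 90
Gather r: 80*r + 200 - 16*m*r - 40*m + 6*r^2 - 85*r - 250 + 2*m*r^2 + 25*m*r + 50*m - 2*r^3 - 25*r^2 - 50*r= 10*m - 2*r^3 + r^2*(2*m - 19) + r*(9*m - 55) - 50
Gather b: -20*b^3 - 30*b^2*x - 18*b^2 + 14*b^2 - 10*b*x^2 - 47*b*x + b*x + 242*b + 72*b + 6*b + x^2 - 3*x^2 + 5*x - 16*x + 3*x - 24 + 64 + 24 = -20*b^3 + b^2*(-30*x - 4) + b*(-10*x^2 - 46*x + 320) - 2*x^2 - 8*x + 64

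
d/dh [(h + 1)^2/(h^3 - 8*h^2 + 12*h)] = (-h^4 - 4*h^3 + 25*h^2 + 16*h - 12)/(h^2*(h^4 - 16*h^3 + 88*h^2 - 192*h + 144))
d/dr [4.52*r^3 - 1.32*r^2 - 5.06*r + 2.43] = 13.56*r^2 - 2.64*r - 5.06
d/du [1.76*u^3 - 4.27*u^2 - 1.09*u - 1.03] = 5.28*u^2 - 8.54*u - 1.09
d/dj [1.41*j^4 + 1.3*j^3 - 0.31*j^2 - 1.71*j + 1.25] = 5.64*j^3 + 3.9*j^2 - 0.62*j - 1.71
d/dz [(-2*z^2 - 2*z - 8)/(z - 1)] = 2*(-z^2 + 2*z + 5)/(z^2 - 2*z + 1)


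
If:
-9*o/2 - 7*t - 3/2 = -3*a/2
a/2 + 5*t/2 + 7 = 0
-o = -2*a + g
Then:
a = -5*t - 14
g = -61*t/9 - 23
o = -29*t/9 - 5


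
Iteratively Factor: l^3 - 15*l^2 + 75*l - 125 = (l - 5)*(l^2 - 10*l + 25) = (l - 5)^2*(l - 5)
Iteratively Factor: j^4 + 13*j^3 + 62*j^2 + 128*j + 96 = (j + 4)*(j^3 + 9*j^2 + 26*j + 24) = (j + 2)*(j + 4)*(j^2 + 7*j + 12) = (j + 2)*(j + 4)^2*(j + 3)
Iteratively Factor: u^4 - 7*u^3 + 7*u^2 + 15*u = (u - 3)*(u^3 - 4*u^2 - 5*u) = (u - 5)*(u - 3)*(u^2 + u) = u*(u - 5)*(u - 3)*(u + 1)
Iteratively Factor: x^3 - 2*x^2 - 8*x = (x)*(x^2 - 2*x - 8) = x*(x + 2)*(x - 4)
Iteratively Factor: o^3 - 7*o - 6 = (o + 1)*(o^2 - o - 6) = (o + 1)*(o + 2)*(o - 3)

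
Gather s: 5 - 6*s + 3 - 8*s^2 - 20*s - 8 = -8*s^2 - 26*s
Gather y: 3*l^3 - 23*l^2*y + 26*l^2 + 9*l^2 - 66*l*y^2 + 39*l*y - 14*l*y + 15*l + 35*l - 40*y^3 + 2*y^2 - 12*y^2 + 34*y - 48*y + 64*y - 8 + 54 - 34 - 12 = 3*l^3 + 35*l^2 + 50*l - 40*y^3 + y^2*(-66*l - 10) + y*(-23*l^2 + 25*l + 50)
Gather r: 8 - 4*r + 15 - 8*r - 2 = 21 - 12*r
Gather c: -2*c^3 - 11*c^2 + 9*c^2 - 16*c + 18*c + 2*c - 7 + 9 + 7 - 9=-2*c^3 - 2*c^2 + 4*c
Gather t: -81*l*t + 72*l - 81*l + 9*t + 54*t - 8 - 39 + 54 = -9*l + t*(63 - 81*l) + 7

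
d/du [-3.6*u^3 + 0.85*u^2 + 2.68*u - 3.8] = -10.8*u^2 + 1.7*u + 2.68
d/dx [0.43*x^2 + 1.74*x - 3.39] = 0.86*x + 1.74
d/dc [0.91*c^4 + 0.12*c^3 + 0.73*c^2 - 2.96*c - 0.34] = 3.64*c^3 + 0.36*c^2 + 1.46*c - 2.96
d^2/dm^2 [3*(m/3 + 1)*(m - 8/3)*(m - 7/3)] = 6*m - 4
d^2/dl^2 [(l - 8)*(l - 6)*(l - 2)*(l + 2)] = 12*l^2 - 84*l + 88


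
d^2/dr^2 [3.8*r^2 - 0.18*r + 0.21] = 7.60000000000000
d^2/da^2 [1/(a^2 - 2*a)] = 2*(-a*(a - 2) + 4*(a - 1)^2)/(a^3*(a - 2)^3)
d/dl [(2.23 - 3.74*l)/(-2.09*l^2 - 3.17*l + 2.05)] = (-7.8166*l^2 + 9.3214*l - 0.5979)/(4.3681*l^4 + 13.2506*l^3 + 1.4799*l^2 - 12.997*l + 4.2025)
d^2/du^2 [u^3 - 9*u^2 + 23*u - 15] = 6*u - 18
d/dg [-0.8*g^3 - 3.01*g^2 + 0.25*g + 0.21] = -2.4*g^2 - 6.02*g + 0.25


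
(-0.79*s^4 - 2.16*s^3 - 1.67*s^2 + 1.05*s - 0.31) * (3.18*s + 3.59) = -2.5122*s^5 - 9.7049*s^4 - 13.065*s^3 - 2.6563*s^2 + 2.7837*s - 1.1129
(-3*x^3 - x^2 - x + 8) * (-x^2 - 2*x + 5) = 3*x^5 + 7*x^4 - 12*x^3 - 11*x^2 - 21*x + 40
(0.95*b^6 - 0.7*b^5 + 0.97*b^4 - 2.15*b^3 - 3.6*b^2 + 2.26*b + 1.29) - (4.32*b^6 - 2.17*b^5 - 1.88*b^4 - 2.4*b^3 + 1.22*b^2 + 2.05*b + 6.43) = -3.37*b^6 + 1.47*b^5 + 2.85*b^4 + 0.25*b^3 - 4.82*b^2 + 0.21*b - 5.14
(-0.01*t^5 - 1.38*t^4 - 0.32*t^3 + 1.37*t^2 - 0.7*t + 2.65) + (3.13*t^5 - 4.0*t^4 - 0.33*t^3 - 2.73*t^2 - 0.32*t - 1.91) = 3.12*t^5 - 5.38*t^4 - 0.65*t^3 - 1.36*t^2 - 1.02*t + 0.74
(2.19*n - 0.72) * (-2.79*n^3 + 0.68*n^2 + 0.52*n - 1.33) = -6.1101*n^4 + 3.498*n^3 + 0.6492*n^2 - 3.2871*n + 0.9576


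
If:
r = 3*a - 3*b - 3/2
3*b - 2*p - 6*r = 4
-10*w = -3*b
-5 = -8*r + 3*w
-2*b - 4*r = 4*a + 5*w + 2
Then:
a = -449/1944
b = -220/243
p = -3193/648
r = 113/216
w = -22/81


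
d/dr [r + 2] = 1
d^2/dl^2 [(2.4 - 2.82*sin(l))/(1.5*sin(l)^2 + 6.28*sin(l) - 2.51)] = (6.345*sin(l)^5 - 48.1643999999999*sin(l)^4 - 16.8102*sin(l)^3 - 53.945064*sin(l)^2 + 51.879762*sin(l) + 118.474128)/(1.5*sin(l)^2 + 6.28*sin(l) - 2.51)^3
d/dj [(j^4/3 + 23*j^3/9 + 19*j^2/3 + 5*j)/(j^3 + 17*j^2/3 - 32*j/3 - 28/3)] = (9*j^6 + 102*j^5 - 68*j^4 - 2078*j^3 - 4521*j^2 - 3192*j - 1260)/(3*(9*j^6 + 102*j^5 + 97*j^4 - 1256*j^3 + 72*j^2 + 1792*j + 784))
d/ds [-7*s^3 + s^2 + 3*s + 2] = -21*s^2 + 2*s + 3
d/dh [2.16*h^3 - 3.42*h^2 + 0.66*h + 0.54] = 6.48*h^2 - 6.84*h + 0.66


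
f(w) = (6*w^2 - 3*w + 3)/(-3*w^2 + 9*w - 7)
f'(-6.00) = 0.07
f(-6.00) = -1.40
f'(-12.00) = 0.02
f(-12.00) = -1.65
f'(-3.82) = 0.12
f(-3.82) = -1.20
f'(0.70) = -6.40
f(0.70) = -1.77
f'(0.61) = -4.28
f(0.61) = -1.30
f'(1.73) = 86.81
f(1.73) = -38.58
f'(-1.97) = 0.23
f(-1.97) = -0.89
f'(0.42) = -1.83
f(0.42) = -0.75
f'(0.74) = -7.68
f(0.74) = -2.05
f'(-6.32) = 0.07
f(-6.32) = -1.42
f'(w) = (6*w - 9)*(6*w^2 - 3*w + 3)/(-3*w^2 + 9*w - 7)^2 + (12*w - 3)/(-3*w^2 + 9*w - 7) = 3*(15*w^2 - 22*w - 2)/(9*w^4 - 54*w^3 + 123*w^2 - 126*w + 49)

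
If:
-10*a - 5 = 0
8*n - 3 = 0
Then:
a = -1/2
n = 3/8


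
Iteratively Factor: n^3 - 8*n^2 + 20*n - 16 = (n - 4)*(n^2 - 4*n + 4) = (n - 4)*(n - 2)*(n - 2)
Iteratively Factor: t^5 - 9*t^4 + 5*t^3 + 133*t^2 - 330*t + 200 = (t + 4)*(t^4 - 13*t^3 + 57*t^2 - 95*t + 50) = (t - 5)*(t + 4)*(t^3 - 8*t^2 + 17*t - 10) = (t - 5)*(t - 2)*(t + 4)*(t^2 - 6*t + 5) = (t - 5)*(t - 2)*(t - 1)*(t + 4)*(t - 5)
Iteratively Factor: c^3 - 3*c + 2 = (c - 1)*(c^2 + c - 2) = (c - 1)*(c + 2)*(c - 1)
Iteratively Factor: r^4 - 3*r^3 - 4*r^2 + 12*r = (r)*(r^3 - 3*r^2 - 4*r + 12) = r*(r - 3)*(r^2 - 4) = r*(r - 3)*(r + 2)*(r - 2)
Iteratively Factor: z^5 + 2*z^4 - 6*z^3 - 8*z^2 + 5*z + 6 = (z - 1)*(z^4 + 3*z^3 - 3*z^2 - 11*z - 6) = (z - 1)*(z + 1)*(z^3 + 2*z^2 - 5*z - 6) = (z - 1)*(z + 1)^2*(z^2 + z - 6) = (z - 2)*(z - 1)*(z + 1)^2*(z + 3)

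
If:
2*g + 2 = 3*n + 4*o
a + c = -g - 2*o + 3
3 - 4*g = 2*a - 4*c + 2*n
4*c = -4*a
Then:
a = 20*o/9 - 43/18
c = 43/18 - 20*o/9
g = 3 - 2*o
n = 8/3 - 8*o/3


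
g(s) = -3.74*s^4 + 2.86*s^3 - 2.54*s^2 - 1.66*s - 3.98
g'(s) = -14.96*s^3 + 8.58*s^2 - 5.08*s - 1.66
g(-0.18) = -3.78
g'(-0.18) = -0.38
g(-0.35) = -3.89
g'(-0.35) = 1.81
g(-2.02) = -96.83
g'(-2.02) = 166.92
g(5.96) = -4217.68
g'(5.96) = -2894.32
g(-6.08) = -5841.35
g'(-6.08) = 3708.74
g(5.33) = -2670.35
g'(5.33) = -2050.22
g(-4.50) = -1842.20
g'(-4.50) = 1558.18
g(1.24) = -13.33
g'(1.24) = -23.29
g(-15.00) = -199540.58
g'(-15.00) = 52495.04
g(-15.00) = -199540.58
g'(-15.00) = 52495.04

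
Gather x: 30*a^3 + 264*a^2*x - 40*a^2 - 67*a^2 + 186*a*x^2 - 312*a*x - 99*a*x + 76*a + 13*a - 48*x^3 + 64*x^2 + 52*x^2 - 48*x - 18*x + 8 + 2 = 30*a^3 - 107*a^2 + 89*a - 48*x^3 + x^2*(186*a + 116) + x*(264*a^2 - 411*a - 66) + 10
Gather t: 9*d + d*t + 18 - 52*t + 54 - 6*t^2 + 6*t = 9*d - 6*t^2 + t*(d - 46) + 72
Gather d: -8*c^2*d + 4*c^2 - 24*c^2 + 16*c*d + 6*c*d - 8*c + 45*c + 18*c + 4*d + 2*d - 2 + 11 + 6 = -20*c^2 + 55*c + d*(-8*c^2 + 22*c + 6) + 15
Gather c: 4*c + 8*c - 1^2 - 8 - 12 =12*c - 21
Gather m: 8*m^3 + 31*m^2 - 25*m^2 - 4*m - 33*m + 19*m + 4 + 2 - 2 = 8*m^3 + 6*m^2 - 18*m + 4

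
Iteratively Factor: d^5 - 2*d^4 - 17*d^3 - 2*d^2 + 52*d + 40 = (d + 2)*(d^4 - 4*d^3 - 9*d^2 + 16*d + 20) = (d + 1)*(d + 2)*(d^3 - 5*d^2 - 4*d + 20) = (d + 1)*(d + 2)^2*(d^2 - 7*d + 10) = (d - 2)*(d + 1)*(d + 2)^2*(d - 5)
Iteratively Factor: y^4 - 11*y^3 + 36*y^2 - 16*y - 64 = (y - 4)*(y^3 - 7*y^2 + 8*y + 16) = (y - 4)^2*(y^2 - 3*y - 4) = (y - 4)^2*(y + 1)*(y - 4)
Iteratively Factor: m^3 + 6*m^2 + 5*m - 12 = (m + 4)*(m^2 + 2*m - 3) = (m - 1)*(m + 4)*(m + 3)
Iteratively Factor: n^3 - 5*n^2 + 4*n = (n - 4)*(n^2 - n) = n*(n - 4)*(n - 1)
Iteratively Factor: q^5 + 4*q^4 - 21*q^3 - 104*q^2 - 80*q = (q + 4)*(q^4 - 21*q^2 - 20*q) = (q + 4)^2*(q^3 - 4*q^2 - 5*q) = q*(q + 4)^2*(q^2 - 4*q - 5) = q*(q + 1)*(q + 4)^2*(q - 5)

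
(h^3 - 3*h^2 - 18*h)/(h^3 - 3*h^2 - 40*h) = (-h^2 + 3*h + 18)/(-h^2 + 3*h + 40)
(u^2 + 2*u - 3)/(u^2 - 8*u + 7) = (u + 3)/(u - 7)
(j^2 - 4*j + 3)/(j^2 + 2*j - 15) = (j - 1)/(j + 5)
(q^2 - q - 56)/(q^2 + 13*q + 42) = (q - 8)/(q + 6)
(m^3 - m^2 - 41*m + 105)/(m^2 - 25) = (m^2 + 4*m - 21)/(m + 5)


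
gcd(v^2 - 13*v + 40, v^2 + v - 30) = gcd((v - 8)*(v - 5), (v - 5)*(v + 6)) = v - 5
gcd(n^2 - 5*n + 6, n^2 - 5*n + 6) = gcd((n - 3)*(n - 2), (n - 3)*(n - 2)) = n^2 - 5*n + 6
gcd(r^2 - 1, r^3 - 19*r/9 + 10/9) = r - 1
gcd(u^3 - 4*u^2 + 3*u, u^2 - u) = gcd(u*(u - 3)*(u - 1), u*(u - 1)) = u^2 - u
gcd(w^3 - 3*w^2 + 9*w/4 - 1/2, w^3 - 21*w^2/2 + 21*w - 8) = w^2 - 5*w/2 + 1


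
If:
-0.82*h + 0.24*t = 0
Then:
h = 0.292682926829268*t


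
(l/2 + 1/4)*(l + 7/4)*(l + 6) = l^3/2 + 33*l^2/8 + 115*l/16 + 21/8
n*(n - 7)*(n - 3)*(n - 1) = n^4 - 11*n^3 + 31*n^2 - 21*n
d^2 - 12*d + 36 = (d - 6)^2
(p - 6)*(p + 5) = p^2 - p - 30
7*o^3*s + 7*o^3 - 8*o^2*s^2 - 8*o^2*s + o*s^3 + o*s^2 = (-7*o + s)*(-o + s)*(o*s + o)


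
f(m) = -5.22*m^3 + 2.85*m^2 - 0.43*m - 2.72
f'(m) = -15.66*m^2 + 5.7*m - 0.43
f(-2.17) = 64.97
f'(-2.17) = -86.54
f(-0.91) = 3.97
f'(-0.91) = -18.59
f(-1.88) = 42.85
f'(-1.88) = -66.49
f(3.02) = -121.80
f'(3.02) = -126.04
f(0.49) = -2.86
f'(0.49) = -1.40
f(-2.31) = 77.82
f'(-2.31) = -97.16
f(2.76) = -91.94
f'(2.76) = -103.99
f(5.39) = -739.64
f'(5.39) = -424.66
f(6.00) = -1030.22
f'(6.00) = -529.99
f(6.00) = -1030.22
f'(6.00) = -529.99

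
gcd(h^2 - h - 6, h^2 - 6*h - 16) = h + 2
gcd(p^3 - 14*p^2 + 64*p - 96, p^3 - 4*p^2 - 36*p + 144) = p^2 - 10*p + 24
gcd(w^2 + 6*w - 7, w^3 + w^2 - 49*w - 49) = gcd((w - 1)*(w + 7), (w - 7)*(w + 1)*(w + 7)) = w + 7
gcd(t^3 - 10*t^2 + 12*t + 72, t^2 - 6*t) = t - 6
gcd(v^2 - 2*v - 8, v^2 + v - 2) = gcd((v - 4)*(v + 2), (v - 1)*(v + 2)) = v + 2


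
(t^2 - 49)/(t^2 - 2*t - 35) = (t + 7)/(t + 5)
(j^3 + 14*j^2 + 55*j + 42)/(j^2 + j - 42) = (j^2 + 7*j + 6)/(j - 6)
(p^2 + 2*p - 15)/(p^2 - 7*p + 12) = (p + 5)/(p - 4)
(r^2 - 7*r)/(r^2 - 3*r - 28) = r/(r + 4)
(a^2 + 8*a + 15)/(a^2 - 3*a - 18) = (a + 5)/(a - 6)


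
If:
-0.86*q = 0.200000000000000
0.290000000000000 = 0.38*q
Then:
No Solution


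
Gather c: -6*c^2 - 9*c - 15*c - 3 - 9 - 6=-6*c^2 - 24*c - 18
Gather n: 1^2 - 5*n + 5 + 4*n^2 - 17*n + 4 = 4*n^2 - 22*n + 10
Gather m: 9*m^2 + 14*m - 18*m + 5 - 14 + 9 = 9*m^2 - 4*m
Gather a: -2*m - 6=-2*m - 6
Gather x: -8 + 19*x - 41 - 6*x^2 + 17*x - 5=-6*x^2 + 36*x - 54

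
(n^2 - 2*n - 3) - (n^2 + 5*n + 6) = -7*n - 9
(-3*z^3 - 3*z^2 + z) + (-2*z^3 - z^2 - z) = -5*z^3 - 4*z^2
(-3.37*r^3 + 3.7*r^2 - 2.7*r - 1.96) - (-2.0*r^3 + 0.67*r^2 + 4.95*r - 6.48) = -1.37*r^3 + 3.03*r^2 - 7.65*r + 4.52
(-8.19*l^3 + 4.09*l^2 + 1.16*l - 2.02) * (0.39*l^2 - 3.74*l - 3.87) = -3.1941*l^5 + 32.2257*l^4 + 16.8511*l^3 - 20.9545*l^2 + 3.0656*l + 7.8174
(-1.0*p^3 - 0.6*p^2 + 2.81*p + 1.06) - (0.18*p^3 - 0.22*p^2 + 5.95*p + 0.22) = -1.18*p^3 - 0.38*p^2 - 3.14*p + 0.84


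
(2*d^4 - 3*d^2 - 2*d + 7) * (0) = 0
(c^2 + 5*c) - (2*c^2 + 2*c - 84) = -c^2 + 3*c + 84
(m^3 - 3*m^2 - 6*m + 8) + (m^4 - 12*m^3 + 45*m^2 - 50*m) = m^4 - 11*m^3 + 42*m^2 - 56*m + 8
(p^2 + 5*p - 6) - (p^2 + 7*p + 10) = -2*p - 16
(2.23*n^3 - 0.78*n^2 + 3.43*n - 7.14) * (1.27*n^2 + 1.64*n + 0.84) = 2.8321*n^5 + 2.6666*n^4 + 4.9501*n^3 - 4.0978*n^2 - 8.8284*n - 5.9976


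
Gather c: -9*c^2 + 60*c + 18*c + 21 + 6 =-9*c^2 + 78*c + 27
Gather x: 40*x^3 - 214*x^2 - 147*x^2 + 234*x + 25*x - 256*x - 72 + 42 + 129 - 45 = 40*x^3 - 361*x^2 + 3*x + 54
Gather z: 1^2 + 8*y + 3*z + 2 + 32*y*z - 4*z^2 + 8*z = 8*y - 4*z^2 + z*(32*y + 11) + 3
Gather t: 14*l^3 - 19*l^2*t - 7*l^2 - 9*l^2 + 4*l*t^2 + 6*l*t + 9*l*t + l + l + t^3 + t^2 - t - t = 14*l^3 - 16*l^2 + 2*l + t^3 + t^2*(4*l + 1) + t*(-19*l^2 + 15*l - 2)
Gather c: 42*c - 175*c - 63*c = -196*c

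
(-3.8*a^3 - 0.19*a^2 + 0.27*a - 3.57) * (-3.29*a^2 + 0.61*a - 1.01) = 12.502*a^5 - 1.6929*a^4 + 2.8338*a^3 + 12.1019*a^2 - 2.4504*a + 3.6057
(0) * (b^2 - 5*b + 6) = 0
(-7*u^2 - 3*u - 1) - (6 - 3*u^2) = -4*u^2 - 3*u - 7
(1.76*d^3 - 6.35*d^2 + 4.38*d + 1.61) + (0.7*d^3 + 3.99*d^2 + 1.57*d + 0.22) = 2.46*d^3 - 2.36*d^2 + 5.95*d + 1.83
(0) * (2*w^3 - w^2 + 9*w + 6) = 0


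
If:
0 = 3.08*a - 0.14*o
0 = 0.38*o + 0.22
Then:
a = -0.03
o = -0.58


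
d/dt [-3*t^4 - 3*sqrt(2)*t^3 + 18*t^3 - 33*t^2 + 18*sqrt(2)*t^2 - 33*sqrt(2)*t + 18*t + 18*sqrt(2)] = -12*t^3 - 9*sqrt(2)*t^2 + 54*t^2 - 66*t + 36*sqrt(2)*t - 33*sqrt(2) + 18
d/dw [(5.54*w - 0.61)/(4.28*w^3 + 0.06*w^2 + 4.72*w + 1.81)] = (-47.4224*w^3 + 7.5*w^2 + 0.0731999999999999*w + 12.9066)/(18.3184*w^6 + 0.5136*w^5 + 40.4068*w^4 + 16.06*w^3 + 22.4956*w^2 + 17.0864*w + 3.2761)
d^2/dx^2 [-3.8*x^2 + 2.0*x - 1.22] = -7.60000000000000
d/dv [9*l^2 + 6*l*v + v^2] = 6*l + 2*v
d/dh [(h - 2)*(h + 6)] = 2*h + 4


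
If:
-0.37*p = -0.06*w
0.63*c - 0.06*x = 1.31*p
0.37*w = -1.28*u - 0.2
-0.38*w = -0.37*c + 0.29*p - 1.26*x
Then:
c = 1.54015157966448*x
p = 0.694882057395895*x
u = -1.23866345908201*x - 0.15625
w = 4.28510602060802*x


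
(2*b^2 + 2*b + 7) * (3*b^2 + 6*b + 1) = 6*b^4 + 18*b^3 + 35*b^2 + 44*b + 7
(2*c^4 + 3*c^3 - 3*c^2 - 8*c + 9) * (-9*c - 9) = -18*c^5 - 45*c^4 + 99*c^2 - 9*c - 81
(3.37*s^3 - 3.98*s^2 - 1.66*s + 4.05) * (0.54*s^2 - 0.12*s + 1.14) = 1.8198*s^5 - 2.5536*s^4 + 3.423*s^3 - 2.151*s^2 - 2.3784*s + 4.617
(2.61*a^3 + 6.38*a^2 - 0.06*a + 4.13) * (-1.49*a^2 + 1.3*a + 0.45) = -3.8889*a^5 - 6.1132*a^4 + 9.5579*a^3 - 3.3607*a^2 + 5.342*a + 1.8585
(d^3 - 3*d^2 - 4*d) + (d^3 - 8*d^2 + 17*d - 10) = 2*d^3 - 11*d^2 + 13*d - 10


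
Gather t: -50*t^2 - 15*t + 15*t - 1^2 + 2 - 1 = -50*t^2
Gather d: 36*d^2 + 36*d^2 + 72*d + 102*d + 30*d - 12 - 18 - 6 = 72*d^2 + 204*d - 36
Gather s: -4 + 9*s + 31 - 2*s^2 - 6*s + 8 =-2*s^2 + 3*s + 35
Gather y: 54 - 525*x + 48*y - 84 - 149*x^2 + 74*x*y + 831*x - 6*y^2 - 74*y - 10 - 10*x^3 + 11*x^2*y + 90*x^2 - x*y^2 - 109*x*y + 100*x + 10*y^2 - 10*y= -10*x^3 - 59*x^2 + 406*x + y^2*(4 - x) + y*(11*x^2 - 35*x - 36) - 40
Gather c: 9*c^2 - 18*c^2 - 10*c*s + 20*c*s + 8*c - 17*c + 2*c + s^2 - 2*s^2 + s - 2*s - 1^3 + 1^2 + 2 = -9*c^2 + c*(10*s - 7) - s^2 - s + 2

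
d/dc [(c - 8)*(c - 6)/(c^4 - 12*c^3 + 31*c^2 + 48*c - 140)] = 2*(-c^5 + 27*c^4 - 264*c^3 + 1105*c^2 - 1628*c - 172)/(c^8 - 24*c^7 + 206*c^6 - 648*c^5 - 471*c^4 + 6336*c^3 - 6376*c^2 - 13440*c + 19600)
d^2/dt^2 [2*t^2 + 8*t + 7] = 4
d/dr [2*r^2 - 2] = 4*r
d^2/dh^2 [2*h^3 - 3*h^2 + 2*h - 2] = 12*h - 6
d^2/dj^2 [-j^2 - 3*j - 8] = -2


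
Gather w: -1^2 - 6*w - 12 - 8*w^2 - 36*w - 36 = -8*w^2 - 42*w - 49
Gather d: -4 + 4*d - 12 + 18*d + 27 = 22*d + 11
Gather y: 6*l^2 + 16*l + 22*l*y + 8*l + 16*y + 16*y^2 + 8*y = 6*l^2 + 24*l + 16*y^2 + y*(22*l + 24)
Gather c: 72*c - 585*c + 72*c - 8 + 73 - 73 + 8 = -441*c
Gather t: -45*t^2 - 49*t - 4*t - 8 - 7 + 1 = -45*t^2 - 53*t - 14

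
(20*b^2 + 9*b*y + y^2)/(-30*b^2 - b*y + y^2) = (4*b + y)/(-6*b + y)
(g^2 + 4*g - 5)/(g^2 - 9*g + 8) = (g + 5)/(g - 8)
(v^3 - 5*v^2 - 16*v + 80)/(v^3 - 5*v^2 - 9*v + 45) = (v^2 - 16)/(v^2 - 9)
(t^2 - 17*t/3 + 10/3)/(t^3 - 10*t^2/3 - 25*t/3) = (3*t - 2)/(t*(3*t + 5))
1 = 1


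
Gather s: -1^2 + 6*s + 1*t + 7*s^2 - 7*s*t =7*s^2 + s*(6 - 7*t) + t - 1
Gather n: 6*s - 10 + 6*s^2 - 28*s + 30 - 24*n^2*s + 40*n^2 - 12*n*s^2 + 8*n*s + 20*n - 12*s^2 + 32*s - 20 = n^2*(40 - 24*s) + n*(-12*s^2 + 8*s + 20) - 6*s^2 + 10*s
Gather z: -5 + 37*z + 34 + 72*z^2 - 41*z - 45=72*z^2 - 4*z - 16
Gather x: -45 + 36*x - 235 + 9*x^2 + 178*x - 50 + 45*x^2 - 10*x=54*x^2 + 204*x - 330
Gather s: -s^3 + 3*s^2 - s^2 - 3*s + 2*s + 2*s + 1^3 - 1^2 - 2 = -s^3 + 2*s^2 + s - 2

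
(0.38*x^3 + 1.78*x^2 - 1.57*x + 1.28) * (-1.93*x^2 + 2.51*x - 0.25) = -0.7334*x^5 - 2.4816*x^4 + 7.4029*x^3 - 6.8561*x^2 + 3.6053*x - 0.32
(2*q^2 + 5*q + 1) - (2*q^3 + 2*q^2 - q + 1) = -2*q^3 + 6*q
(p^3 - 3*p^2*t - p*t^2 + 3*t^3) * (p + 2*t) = p^4 - p^3*t - 7*p^2*t^2 + p*t^3 + 6*t^4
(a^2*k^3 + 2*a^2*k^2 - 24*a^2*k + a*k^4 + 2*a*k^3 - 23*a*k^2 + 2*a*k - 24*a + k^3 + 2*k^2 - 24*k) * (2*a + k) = 2*a^3*k^3 + 4*a^3*k^2 - 48*a^3*k + 3*a^2*k^4 + 6*a^2*k^3 - 70*a^2*k^2 + 4*a^2*k - 48*a^2 + a*k^5 + 2*a*k^4 - 21*a*k^3 + 6*a*k^2 - 72*a*k + k^4 + 2*k^3 - 24*k^2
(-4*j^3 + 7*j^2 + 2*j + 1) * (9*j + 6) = -36*j^4 + 39*j^3 + 60*j^2 + 21*j + 6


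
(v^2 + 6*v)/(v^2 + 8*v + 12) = v/(v + 2)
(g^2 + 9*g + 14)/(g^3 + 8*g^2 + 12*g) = (g + 7)/(g*(g + 6))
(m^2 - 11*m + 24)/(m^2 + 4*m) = (m^2 - 11*m + 24)/(m*(m + 4))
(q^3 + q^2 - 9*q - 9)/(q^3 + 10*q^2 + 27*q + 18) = (q - 3)/(q + 6)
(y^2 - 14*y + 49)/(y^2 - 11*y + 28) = (y - 7)/(y - 4)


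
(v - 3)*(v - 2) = v^2 - 5*v + 6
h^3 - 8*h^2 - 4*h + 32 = (h - 8)*(h - 2)*(h + 2)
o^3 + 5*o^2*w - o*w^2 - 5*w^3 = (o - w)*(o + w)*(o + 5*w)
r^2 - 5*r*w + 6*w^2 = (r - 3*w)*(r - 2*w)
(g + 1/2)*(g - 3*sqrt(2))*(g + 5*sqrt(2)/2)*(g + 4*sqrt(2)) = g^4 + g^3/2 + 7*sqrt(2)*g^3/2 - 19*g^2 + 7*sqrt(2)*g^2/4 - 60*sqrt(2)*g - 19*g/2 - 30*sqrt(2)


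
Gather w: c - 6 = c - 6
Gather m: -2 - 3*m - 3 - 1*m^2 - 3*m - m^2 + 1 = -2*m^2 - 6*m - 4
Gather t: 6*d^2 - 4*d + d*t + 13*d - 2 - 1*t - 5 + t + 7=6*d^2 + d*t + 9*d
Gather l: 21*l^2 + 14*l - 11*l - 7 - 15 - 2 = 21*l^2 + 3*l - 24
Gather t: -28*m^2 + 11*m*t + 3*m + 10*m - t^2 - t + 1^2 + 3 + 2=-28*m^2 + 13*m - t^2 + t*(11*m - 1) + 6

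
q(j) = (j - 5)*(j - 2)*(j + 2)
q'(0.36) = -7.21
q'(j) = (j - 5)*(j - 2) + (j - 5)*(j + 2) + (j - 2)*(j + 2)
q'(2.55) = -9.99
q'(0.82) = -10.18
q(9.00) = 308.00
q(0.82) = 13.91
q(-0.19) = 20.57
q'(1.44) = -12.18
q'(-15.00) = 821.00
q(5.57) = 15.40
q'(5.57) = 33.37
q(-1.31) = 14.41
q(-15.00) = -4420.00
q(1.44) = 6.86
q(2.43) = -4.90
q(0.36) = 17.96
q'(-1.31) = 14.25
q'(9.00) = 149.00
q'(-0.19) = -1.99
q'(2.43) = -10.59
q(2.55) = -6.13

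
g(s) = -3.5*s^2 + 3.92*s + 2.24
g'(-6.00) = 45.92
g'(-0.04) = 4.20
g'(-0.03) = 4.13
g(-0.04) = 2.08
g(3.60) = -29.01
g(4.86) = -61.38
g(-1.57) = -12.54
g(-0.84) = -3.52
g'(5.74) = -36.26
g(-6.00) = -147.28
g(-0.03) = 2.12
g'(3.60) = -21.28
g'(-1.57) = 14.91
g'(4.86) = -30.10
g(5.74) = -90.58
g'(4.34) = -26.46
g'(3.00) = -17.08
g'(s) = 3.92 - 7.0*s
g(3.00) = -17.50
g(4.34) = -46.67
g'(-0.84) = 9.80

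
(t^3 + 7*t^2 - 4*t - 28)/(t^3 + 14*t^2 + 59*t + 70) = (t - 2)/(t + 5)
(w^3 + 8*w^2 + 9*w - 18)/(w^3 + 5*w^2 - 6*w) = (w + 3)/w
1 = 1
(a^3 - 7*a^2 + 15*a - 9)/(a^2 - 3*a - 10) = (-a^3 + 7*a^2 - 15*a + 9)/(-a^2 + 3*a + 10)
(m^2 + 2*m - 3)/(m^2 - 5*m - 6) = (-m^2 - 2*m + 3)/(-m^2 + 5*m + 6)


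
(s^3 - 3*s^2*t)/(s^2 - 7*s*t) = s*(s - 3*t)/(s - 7*t)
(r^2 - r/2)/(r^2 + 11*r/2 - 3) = r/(r + 6)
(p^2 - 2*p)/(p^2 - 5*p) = (p - 2)/(p - 5)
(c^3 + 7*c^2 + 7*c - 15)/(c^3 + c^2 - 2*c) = (c^2 + 8*c + 15)/(c*(c + 2))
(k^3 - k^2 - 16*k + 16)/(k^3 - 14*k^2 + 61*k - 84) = (k^2 + 3*k - 4)/(k^2 - 10*k + 21)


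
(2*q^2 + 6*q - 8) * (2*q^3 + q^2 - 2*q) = 4*q^5 + 14*q^4 - 14*q^3 - 20*q^2 + 16*q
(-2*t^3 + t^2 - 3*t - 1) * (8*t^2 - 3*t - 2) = -16*t^5 + 14*t^4 - 23*t^3 - t^2 + 9*t + 2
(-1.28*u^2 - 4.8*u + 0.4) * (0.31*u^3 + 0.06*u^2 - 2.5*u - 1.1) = -0.3968*u^5 - 1.5648*u^4 + 3.036*u^3 + 13.432*u^2 + 4.28*u - 0.44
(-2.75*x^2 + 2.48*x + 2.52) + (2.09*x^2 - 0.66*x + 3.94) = -0.66*x^2 + 1.82*x + 6.46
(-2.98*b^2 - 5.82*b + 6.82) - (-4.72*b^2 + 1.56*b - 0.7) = 1.74*b^2 - 7.38*b + 7.52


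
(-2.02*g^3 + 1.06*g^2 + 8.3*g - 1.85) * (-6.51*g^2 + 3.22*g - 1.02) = 13.1502*g^5 - 13.405*g^4 - 48.5594*g^3 + 37.6883*g^2 - 14.423*g + 1.887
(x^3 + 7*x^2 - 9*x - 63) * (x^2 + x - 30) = x^5 + 8*x^4 - 32*x^3 - 282*x^2 + 207*x + 1890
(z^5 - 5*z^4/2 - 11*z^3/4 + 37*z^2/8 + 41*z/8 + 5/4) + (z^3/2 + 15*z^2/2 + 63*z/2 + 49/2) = z^5 - 5*z^4/2 - 9*z^3/4 + 97*z^2/8 + 293*z/8 + 103/4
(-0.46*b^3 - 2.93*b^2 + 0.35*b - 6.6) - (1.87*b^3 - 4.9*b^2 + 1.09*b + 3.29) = -2.33*b^3 + 1.97*b^2 - 0.74*b - 9.89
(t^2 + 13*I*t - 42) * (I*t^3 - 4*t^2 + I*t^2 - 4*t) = I*t^5 - 17*t^4 + I*t^4 - 17*t^3 - 94*I*t^3 + 168*t^2 - 94*I*t^2 + 168*t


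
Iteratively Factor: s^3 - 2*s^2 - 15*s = (s + 3)*(s^2 - 5*s) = s*(s + 3)*(s - 5)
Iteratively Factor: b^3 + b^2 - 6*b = (b + 3)*(b^2 - 2*b) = (b - 2)*(b + 3)*(b)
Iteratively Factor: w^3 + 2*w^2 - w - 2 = (w + 1)*(w^2 + w - 2) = (w + 1)*(w + 2)*(w - 1)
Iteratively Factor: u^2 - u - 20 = (u - 5)*(u + 4)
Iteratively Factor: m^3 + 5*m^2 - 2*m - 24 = (m + 4)*(m^2 + m - 6) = (m - 2)*(m + 4)*(m + 3)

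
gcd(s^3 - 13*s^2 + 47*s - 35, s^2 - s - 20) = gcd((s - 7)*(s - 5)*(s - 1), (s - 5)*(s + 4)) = s - 5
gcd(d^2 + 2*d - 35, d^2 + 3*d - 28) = d + 7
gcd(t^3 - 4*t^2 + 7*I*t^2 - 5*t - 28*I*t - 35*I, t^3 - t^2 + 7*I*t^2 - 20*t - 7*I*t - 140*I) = t^2 + t*(-5 + 7*I) - 35*I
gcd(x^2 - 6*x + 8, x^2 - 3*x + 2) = x - 2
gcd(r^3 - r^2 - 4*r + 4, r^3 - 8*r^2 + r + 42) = r + 2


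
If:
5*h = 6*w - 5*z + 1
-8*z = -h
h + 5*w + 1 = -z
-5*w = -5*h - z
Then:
No Solution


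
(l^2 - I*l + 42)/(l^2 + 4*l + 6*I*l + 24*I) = (l - 7*I)/(l + 4)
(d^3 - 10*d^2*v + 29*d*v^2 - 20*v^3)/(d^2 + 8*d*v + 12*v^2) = (d^3 - 10*d^2*v + 29*d*v^2 - 20*v^3)/(d^2 + 8*d*v + 12*v^2)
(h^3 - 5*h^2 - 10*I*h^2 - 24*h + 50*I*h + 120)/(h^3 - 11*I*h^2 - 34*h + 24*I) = (h - 5)/(h - I)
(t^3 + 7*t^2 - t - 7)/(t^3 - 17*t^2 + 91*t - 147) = (t^3 + 7*t^2 - t - 7)/(t^3 - 17*t^2 + 91*t - 147)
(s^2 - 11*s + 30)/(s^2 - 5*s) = (s - 6)/s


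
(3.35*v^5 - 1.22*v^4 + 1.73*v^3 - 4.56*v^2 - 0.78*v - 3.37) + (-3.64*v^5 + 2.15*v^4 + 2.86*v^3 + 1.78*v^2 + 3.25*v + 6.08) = -0.29*v^5 + 0.93*v^4 + 4.59*v^3 - 2.78*v^2 + 2.47*v + 2.71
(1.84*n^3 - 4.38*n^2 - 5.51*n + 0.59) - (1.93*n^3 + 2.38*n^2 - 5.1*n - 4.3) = -0.0899999999999999*n^3 - 6.76*n^2 - 0.41*n + 4.89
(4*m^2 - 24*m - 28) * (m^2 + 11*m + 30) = 4*m^4 + 20*m^3 - 172*m^2 - 1028*m - 840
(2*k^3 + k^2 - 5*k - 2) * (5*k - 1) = 10*k^4 + 3*k^3 - 26*k^2 - 5*k + 2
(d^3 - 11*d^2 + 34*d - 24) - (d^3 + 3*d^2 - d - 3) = -14*d^2 + 35*d - 21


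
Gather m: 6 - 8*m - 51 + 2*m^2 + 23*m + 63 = 2*m^2 + 15*m + 18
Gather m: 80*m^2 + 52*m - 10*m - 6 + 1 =80*m^2 + 42*m - 5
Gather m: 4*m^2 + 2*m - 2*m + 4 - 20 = 4*m^2 - 16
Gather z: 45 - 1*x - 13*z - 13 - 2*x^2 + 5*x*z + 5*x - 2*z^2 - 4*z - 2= -2*x^2 + 4*x - 2*z^2 + z*(5*x - 17) + 30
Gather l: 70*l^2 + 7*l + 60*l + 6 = 70*l^2 + 67*l + 6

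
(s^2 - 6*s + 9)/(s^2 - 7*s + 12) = (s - 3)/(s - 4)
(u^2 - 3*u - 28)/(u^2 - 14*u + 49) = (u + 4)/(u - 7)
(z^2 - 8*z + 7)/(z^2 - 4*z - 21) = (z - 1)/(z + 3)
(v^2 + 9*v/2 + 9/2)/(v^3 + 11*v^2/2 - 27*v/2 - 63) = (2*v + 3)/(2*v^2 + 5*v - 42)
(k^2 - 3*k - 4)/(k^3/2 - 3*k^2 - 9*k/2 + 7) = 2*(k^2 - 3*k - 4)/(k^3 - 6*k^2 - 9*k + 14)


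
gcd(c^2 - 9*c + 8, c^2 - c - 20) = 1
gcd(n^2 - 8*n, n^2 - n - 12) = 1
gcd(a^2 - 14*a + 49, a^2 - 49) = a - 7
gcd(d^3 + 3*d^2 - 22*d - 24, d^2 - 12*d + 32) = d - 4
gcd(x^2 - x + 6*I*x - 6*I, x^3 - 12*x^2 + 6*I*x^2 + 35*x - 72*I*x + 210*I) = x + 6*I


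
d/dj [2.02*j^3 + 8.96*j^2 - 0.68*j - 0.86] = 6.06*j^2 + 17.92*j - 0.68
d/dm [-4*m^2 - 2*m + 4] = -8*m - 2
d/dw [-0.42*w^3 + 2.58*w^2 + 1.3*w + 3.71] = -1.26*w^2 + 5.16*w + 1.3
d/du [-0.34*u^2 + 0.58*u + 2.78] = 0.58 - 0.68*u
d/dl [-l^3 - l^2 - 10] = l*(-3*l - 2)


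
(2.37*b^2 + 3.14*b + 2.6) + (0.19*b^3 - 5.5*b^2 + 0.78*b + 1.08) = 0.19*b^3 - 3.13*b^2 + 3.92*b + 3.68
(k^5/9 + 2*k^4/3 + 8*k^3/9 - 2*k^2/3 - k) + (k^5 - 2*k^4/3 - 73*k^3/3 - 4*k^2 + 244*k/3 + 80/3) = 10*k^5/9 - 211*k^3/9 - 14*k^2/3 + 241*k/3 + 80/3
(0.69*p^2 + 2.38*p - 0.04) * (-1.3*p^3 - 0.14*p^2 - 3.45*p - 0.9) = -0.897*p^5 - 3.1906*p^4 - 2.6617*p^3 - 8.8264*p^2 - 2.004*p + 0.036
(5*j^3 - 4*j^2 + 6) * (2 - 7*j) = -35*j^4 + 38*j^3 - 8*j^2 - 42*j + 12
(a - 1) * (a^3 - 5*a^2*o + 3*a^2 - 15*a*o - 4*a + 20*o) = a^4 - 5*a^3*o + 2*a^3 - 10*a^2*o - 7*a^2 + 35*a*o + 4*a - 20*o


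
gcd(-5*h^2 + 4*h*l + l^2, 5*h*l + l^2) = 5*h + l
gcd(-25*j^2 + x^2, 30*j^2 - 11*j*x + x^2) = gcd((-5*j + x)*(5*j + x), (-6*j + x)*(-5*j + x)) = -5*j + x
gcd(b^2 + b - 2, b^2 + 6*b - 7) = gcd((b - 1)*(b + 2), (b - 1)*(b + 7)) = b - 1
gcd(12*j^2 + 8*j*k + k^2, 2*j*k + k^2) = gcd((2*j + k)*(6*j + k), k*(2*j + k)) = 2*j + k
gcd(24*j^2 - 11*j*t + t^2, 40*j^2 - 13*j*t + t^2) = -8*j + t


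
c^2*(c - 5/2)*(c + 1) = c^4 - 3*c^3/2 - 5*c^2/2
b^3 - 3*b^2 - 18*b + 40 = (b - 5)*(b - 2)*(b + 4)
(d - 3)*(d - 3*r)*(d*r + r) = d^3*r - 3*d^2*r^2 - 2*d^2*r + 6*d*r^2 - 3*d*r + 9*r^2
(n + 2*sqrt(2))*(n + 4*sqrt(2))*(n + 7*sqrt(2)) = n^3 + 13*sqrt(2)*n^2 + 100*n + 112*sqrt(2)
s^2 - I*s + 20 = (s - 5*I)*(s + 4*I)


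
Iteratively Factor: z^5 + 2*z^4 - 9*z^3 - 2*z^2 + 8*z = (z)*(z^4 + 2*z^3 - 9*z^2 - 2*z + 8) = z*(z - 1)*(z^3 + 3*z^2 - 6*z - 8) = z*(z - 1)*(z + 1)*(z^2 + 2*z - 8) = z*(z - 1)*(z + 1)*(z + 4)*(z - 2)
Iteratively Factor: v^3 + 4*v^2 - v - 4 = (v + 4)*(v^2 - 1) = (v + 1)*(v + 4)*(v - 1)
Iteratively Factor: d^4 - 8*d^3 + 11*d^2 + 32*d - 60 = (d - 5)*(d^3 - 3*d^2 - 4*d + 12) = (d - 5)*(d + 2)*(d^2 - 5*d + 6) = (d - 5)*(d - 2)*(d + 2)*(d - 3)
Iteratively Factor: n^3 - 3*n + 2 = (n + 2)*(n^2 - 2*n + 1) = (n - 1)*(n + 2)*(n - 1)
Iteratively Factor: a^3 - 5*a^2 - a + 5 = (a - 1)*(a^2 - 4*a - 5) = (a - 1)*(a + 1)*(a - 5)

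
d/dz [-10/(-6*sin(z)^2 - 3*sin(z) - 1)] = -30*(4*sin(z) + 1)*cos(z)/(6*sin(z)^2 + 3*sin(z) + 1)^2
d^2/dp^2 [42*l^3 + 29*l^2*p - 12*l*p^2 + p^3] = -24*l + 6*p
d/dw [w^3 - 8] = 3*w^2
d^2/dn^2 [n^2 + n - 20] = 2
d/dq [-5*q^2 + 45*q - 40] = 45 - 10*q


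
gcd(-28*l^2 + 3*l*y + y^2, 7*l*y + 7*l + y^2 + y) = 7*l + y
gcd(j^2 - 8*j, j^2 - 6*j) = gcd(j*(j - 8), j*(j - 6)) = j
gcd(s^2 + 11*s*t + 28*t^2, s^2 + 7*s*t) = s + 7*t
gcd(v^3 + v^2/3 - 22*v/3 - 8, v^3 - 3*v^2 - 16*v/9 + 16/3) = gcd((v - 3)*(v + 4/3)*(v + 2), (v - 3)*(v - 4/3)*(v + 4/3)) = v^2 - 5*v/3 - 4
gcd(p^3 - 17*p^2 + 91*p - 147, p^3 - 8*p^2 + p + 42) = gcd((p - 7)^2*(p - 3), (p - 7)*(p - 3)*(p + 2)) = p^2 - 10*p + 21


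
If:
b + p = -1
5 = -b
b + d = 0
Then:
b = -5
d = 5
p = 4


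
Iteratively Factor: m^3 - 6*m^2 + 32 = (m - 4)*(m^2 - 2*m - 8) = (m - 4)*(m + 2)*(m - 4)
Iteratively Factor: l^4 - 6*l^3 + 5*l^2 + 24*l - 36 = (l - 2)*(l^3 - 4*l^2 - 3*l + 18) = (l - 3)*(l - 2)*(l^2 - l - 6) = (l - 3)^2*(l - 2)*(l + 2)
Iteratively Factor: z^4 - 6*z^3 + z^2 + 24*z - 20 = (z - 2)*(z^3 - 4*z^2 - 7*z + 10) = (z - 2)*(z - 1)*(z^2 - 3*z - 10) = (z - 5)*(z - 2)*(z - 1)*(z + 2)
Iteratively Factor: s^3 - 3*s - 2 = (s + 1)*(s^2 - s - 2) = (s + 1)^2*(s - 2)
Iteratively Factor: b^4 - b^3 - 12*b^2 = (b)*(b^3 - b^2 - 12*b) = b^2*(b^2 - b - 12) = b^2*(b + 3)*(b - 4)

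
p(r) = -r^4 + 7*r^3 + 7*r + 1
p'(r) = -4*r^3 + 21*r^2 + 7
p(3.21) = 148.83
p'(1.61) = 44.74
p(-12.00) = -32915.00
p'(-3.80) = 529.73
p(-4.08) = -780.08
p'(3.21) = 91.08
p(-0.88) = -10.53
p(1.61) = 34.76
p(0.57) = 6.18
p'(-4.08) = 628.24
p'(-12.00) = 9943.00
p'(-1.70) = 87.34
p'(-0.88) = 25.99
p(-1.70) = -53.64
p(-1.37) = -30.11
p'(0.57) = 13.08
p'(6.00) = -101.00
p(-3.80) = -618.22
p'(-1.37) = 56.70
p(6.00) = 259.00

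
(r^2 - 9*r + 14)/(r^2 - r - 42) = (r - 2)/(r + 6)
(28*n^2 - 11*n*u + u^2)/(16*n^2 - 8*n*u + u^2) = (-7*n + u)/(-4*n + u)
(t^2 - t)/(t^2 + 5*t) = (t - 1)/(t + 5)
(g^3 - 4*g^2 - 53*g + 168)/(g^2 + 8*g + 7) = (g^2 - 11*g + 24)/(g + 1)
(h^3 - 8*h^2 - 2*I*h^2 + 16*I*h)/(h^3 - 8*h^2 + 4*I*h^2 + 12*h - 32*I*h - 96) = h/(h + 6*I)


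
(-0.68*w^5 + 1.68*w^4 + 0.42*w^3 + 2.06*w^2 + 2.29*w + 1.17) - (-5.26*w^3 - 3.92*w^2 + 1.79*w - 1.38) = -0.68*w^5 + 1.68*w^4 + 5.68*w^3 + 5.98*w^2 + 0.5*w + 2.55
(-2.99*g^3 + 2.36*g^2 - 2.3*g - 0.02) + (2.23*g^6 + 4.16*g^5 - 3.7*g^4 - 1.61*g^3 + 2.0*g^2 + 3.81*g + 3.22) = 2.23*g^6 + 4.16*g^5 - 3.7*g^4 - 4.6*g^3 + 4.36*g^2 + 1.51*g + 3.2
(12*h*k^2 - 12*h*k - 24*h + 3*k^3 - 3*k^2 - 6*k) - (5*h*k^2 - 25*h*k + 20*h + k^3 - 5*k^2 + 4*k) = 7*h*k^2 + 13*h*k - 44*h + 2*k^3 + 2*k^2 - 10*k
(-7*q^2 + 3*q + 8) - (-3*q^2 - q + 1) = -4*q^2 + 4*q + 7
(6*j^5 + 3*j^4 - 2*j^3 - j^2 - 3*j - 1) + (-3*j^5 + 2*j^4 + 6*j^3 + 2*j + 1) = 3*j^5 + 5*j^4 + 4*j^3 - j^2 - j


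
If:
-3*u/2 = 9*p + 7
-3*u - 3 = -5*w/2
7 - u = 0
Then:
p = -35/18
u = 7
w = 48/5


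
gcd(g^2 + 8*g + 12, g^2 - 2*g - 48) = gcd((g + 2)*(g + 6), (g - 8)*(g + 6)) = g + 6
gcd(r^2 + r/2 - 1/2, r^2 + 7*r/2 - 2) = r - 1/2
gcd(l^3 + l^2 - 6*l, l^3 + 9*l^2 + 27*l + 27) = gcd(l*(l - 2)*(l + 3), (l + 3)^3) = l + 3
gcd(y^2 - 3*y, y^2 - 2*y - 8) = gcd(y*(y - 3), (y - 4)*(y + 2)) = 1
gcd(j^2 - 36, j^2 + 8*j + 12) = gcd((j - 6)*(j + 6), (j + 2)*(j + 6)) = j + 6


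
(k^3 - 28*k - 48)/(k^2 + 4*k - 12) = (k^3 - 28*k - 48)/(k^2 + 4*k - 12)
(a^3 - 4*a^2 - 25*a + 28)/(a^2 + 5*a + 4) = (a^2 - 8*a + 7)/(a + 1)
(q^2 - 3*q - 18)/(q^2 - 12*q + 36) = (q + 3)/(q - 6)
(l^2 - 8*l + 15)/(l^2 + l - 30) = (l - 3)/(l + 6)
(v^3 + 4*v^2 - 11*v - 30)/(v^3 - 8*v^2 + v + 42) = (v + 5)/(v - 7)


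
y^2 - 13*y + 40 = (y - 8)*(y - 5)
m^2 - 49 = (m - 7)*(m + 7)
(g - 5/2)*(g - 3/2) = g^2 - 4*g + 15/4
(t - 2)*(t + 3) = t^2 + t - 6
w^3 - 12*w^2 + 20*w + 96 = (w - 8)*(w - 6)*(w + 2)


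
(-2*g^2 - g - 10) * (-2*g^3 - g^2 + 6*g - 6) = 4*g^5 + 4*g^4 + 9*g^3 + 16*g^2 - 54*g + 60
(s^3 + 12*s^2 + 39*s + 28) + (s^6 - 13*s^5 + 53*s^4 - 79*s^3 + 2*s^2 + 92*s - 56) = s^6 - 13*s^5 + 53*s^4 - 78*s^3 + 14*s^2 + 131*s - 28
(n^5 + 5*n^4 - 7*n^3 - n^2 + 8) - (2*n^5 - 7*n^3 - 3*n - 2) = -n^5 + 5*n^4 - n^2 + 3*n + 10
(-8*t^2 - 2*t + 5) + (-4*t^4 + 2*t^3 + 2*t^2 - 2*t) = -4*t^4 + 2*t^3 - 6*t^2 - 4*t + 5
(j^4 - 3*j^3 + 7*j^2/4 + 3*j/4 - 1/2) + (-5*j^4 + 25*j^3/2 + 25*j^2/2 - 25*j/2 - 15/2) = -4*j^4 + 19*j^3/2 + 57*j^2/4 - 47*j/4 - 8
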